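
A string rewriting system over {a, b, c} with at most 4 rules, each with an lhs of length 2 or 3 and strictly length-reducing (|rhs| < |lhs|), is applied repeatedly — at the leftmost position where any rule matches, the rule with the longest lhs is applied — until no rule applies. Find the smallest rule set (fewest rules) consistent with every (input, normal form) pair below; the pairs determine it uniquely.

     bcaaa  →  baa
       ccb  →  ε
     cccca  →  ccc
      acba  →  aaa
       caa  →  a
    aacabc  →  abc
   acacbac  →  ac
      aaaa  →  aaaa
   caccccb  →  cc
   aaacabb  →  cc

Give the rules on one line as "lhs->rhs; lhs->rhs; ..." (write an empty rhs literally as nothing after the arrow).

aac->ac; abb->cc; ca->; cb->a

  | bcaaa => baa
  | ccb => ca => ε
  | cccca => ccc
  | acba => aaa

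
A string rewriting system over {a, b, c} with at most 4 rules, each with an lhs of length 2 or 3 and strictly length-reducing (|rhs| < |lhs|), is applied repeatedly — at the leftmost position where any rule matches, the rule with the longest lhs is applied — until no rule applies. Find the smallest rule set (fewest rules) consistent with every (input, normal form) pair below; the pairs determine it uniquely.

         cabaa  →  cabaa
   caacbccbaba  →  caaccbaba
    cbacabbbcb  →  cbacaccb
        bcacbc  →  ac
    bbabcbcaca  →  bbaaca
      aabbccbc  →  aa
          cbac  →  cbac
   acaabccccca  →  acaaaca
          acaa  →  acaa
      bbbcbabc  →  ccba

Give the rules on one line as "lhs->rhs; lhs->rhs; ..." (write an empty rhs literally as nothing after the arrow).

  | cabaa
  | caacbccbaba => caaccbaba
  | cbacabbbcb => cbacaccb
  | bcacbc => acbc => ac

bbb->c; bc->; ccc->a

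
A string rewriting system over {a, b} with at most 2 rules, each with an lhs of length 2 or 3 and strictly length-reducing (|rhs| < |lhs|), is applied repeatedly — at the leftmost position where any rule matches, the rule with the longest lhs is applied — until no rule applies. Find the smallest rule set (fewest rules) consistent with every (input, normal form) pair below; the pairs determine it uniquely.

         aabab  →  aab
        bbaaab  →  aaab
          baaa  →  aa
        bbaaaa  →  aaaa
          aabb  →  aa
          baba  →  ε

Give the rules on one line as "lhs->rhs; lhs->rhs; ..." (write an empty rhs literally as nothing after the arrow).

ba->; bb->

  | aabab => aab
  | bbaaab => aaab
  | baaa => aa
  | bbaaaa => aaaa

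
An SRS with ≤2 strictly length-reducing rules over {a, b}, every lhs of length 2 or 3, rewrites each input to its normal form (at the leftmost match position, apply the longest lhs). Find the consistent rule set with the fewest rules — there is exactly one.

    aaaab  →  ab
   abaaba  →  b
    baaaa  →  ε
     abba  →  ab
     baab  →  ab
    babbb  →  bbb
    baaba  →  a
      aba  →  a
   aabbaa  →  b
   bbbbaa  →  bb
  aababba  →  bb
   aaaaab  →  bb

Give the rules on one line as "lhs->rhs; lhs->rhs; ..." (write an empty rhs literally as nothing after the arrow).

  | aaaab => baab => ab
  | abaaba => aaba => bba => b
  | baaaa => aaa => ba => ε
  | abba => ab

aa->b; ba->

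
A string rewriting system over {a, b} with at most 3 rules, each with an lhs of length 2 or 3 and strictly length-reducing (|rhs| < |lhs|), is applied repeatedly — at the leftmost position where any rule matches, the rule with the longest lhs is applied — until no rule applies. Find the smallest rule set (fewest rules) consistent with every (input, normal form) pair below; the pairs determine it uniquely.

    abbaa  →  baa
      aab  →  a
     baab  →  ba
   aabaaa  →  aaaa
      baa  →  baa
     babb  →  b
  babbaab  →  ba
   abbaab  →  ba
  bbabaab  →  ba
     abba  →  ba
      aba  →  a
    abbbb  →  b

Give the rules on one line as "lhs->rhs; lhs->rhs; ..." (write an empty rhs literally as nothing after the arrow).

  | abbaa => baa
  | aab => a
  | baab => ba
  | aabaaa => aaaa

ab->; bb->b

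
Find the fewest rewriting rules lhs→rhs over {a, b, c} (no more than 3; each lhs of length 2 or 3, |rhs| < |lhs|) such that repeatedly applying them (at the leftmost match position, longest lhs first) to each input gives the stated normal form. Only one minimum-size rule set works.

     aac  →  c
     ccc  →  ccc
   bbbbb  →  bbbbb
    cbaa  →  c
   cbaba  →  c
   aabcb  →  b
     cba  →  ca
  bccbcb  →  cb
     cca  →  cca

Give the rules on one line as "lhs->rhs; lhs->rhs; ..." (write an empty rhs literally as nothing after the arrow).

  | aac => c
  | ccc
  | bbbbb
  | cbaa => caa => c

aa->; ba->a; bc->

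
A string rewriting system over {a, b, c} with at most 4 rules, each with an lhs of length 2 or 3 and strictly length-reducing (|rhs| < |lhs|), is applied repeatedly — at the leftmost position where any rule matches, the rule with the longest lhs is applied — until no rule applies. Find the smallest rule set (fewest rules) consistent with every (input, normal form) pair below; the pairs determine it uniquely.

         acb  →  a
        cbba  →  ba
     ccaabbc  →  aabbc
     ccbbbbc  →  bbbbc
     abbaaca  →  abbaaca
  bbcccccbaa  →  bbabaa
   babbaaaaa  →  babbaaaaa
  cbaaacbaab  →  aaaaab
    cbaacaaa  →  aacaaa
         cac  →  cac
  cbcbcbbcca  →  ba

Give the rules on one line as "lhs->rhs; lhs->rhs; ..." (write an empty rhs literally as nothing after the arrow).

cb->; cc->; ccc->a

  | acb => a
  | cbba => ba
  | ccaabbc => aabbc
  | ccbbbbc => bbbbc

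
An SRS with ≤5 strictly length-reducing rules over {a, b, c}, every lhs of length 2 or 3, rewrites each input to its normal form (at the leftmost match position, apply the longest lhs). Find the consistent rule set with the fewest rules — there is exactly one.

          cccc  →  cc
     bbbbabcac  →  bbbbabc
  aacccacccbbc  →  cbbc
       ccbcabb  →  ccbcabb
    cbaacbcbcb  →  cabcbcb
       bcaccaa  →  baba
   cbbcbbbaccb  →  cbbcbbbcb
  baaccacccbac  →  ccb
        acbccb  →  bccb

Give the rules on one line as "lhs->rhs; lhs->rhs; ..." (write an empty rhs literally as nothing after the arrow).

  | cccc => cc
  | bbbbabcac => bbbbabc
  | aacccacccbbc => accacccbbc => cacccbbc => cccbbc => cbbc
  | ccbcabb

ac->; baa->aa; cca->ab; ccc->c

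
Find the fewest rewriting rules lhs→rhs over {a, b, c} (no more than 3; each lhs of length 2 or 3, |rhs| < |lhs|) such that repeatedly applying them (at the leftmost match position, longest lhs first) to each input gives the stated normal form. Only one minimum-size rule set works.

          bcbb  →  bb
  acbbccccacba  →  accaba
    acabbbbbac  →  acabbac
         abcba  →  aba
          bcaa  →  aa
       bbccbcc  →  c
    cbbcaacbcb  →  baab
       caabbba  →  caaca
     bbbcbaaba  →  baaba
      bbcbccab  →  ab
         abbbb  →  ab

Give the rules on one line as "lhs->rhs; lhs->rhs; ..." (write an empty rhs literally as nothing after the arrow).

  | bcbb => bb
  | acbbccccacba => abbccccacba => abcccacba => accacba => accaba
  | acabbbbbac => acacbbac => acabbac
  | abcba => aba

bbb->c; bc->; cb->b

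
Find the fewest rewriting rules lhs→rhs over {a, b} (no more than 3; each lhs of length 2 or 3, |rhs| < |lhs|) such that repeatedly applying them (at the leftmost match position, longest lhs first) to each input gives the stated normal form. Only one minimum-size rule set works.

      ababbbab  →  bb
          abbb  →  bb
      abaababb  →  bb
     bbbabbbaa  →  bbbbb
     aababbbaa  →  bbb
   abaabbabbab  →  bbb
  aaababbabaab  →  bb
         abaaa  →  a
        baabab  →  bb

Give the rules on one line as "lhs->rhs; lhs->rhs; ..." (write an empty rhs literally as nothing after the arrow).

aa->; ab->

  | ababbbab => abbbab => bbab => bb
  | abbb => bb
  | abaababb => aababb => babb => bb
  | bbbabbbaa => bbbbbaa => bbbbb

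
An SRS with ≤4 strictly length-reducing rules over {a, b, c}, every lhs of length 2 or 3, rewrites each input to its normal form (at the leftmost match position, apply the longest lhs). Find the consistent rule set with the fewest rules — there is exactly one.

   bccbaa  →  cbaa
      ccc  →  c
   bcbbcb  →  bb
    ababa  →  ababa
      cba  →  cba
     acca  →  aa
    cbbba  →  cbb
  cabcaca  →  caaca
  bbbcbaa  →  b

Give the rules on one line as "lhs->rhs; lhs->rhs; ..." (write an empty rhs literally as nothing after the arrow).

  | bccbaa => cbaa
  | ccc => c
  | bcbbcb => bbcb => bb
  | ababa

bba->b; bc->; cc->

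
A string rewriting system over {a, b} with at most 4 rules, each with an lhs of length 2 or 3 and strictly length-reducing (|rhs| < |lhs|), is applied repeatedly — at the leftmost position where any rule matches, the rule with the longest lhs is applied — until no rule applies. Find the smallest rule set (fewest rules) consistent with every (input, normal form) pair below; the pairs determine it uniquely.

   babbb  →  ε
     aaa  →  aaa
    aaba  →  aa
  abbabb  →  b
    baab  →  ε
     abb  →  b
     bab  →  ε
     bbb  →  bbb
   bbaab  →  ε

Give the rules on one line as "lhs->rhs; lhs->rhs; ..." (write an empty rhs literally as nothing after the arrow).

  | babbb => abbb => bab => ab => ε
  | aaa
  | aaba => aa
  | abbabb => baabb => babb => abb => ba => b

ab->; abb->ba; ba->b; bab->ab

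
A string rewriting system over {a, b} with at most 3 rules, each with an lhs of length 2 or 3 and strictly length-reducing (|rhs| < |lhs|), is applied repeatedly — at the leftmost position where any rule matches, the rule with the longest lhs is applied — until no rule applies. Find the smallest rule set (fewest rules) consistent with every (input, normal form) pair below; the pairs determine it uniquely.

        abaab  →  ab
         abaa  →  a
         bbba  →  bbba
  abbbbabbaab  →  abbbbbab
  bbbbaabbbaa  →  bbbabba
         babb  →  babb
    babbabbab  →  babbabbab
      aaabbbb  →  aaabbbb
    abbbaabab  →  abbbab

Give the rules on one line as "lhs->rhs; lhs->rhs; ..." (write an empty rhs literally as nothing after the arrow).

  | abaab => baab => ab
  | abaa => baa => a
  | bbba
  | abbbbabbaab => abbbbabab => abbbbbab

aba->ba; baa->a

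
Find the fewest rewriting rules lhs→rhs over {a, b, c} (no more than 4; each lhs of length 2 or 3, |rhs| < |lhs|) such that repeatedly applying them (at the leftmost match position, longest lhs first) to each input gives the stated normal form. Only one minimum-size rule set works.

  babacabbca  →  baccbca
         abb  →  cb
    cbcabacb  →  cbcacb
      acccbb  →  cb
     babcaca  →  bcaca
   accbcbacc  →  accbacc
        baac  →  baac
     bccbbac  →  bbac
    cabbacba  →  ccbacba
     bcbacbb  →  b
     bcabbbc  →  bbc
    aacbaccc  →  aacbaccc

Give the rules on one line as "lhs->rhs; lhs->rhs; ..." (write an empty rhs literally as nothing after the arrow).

ab->; abb->cb; bcb->b; cbb->bb

  | babacabbca => bacabbca => baccbca
  | abb => cb
  | cbcabacb => cbcacb
  | acccbb => accbb => acbb => abb => cb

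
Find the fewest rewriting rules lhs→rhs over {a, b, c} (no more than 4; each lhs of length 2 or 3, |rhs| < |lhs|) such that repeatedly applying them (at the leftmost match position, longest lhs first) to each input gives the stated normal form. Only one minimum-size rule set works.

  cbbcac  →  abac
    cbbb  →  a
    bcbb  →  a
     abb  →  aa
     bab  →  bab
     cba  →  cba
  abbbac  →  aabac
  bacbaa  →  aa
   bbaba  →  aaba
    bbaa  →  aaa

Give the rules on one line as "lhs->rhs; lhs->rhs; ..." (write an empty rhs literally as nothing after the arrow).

acb->c; bb->a; ca->b; cac->ab

  | cbbcac => cacac => abac
  | cbbb => cab => bb => a
  | bcbb => bca => bb => a
  | abb => aa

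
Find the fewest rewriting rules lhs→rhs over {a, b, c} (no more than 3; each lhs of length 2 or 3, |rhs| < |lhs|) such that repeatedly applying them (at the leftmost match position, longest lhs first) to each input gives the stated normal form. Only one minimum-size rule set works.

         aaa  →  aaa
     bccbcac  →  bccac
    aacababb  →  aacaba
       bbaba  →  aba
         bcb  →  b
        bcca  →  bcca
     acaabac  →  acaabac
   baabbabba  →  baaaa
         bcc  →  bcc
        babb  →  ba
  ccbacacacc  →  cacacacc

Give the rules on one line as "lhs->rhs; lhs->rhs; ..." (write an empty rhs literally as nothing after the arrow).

  | aaa
  | bccbcac => bccac
  | aacababb => aacaba
  | bbaba => aba

bb->; cb->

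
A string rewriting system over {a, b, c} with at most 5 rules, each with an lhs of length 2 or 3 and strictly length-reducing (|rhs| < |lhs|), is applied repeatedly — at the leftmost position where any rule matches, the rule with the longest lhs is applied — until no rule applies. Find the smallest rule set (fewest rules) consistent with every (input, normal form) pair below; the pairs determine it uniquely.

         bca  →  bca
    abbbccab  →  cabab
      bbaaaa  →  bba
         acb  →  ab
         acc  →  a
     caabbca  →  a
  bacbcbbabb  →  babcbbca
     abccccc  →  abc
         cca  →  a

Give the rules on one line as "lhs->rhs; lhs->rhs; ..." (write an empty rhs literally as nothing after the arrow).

  | bca
  | abbbccab => cabccab => cabab
  | bbaaaa => bbaaa => bbaa => bba
  | acb => ab

aa->a; abb->ca; ac->a; cc->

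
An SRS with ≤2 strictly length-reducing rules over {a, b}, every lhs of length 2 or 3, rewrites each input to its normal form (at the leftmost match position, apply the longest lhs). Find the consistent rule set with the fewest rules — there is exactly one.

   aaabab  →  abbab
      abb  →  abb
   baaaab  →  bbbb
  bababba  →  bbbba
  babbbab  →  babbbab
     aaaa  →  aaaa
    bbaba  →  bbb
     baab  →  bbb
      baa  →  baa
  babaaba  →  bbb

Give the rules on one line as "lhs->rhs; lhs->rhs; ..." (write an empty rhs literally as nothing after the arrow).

aab->bb; aba->b

  | aaabab => abbab
  | abb
  | baaaab => baabb => bbbb
  | bababba => bbbba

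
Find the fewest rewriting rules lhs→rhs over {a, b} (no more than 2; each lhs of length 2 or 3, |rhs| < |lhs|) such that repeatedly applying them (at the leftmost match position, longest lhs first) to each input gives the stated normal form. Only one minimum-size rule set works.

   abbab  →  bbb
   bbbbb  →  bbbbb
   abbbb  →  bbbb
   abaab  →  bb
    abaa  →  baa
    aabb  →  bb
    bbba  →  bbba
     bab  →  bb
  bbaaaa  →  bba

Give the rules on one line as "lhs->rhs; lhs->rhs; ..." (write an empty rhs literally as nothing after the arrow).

aaa->; ab->b

  | abbab => bbab => bbb
  | bbbbb
  | abbbb => bbbb
  | abaab => baab => bab => bb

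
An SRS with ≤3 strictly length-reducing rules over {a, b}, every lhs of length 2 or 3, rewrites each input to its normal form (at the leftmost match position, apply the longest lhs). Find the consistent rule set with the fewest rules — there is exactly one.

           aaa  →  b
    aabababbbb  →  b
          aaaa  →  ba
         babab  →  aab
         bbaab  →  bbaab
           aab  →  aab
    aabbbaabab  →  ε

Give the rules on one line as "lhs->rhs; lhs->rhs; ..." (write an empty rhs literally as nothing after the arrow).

  | aaa => b
  | aabababbbb => aaaabbbb => babbbb => abbb => b
  | aaaa => ba
  | babab => aab

aaa->b; abb->; bab->a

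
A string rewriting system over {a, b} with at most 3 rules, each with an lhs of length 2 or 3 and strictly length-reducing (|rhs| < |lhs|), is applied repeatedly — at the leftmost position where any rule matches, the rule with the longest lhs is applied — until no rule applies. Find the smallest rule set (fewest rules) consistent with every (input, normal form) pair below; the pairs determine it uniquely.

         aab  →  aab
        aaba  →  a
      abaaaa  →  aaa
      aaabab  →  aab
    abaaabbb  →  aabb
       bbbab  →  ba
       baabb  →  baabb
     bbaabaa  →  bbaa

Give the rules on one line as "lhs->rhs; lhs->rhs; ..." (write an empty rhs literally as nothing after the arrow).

aba->; bab->a; bbb->bb

  | aab
  | aaba => a
  | abaaaa => aaa
  | aaabab => aab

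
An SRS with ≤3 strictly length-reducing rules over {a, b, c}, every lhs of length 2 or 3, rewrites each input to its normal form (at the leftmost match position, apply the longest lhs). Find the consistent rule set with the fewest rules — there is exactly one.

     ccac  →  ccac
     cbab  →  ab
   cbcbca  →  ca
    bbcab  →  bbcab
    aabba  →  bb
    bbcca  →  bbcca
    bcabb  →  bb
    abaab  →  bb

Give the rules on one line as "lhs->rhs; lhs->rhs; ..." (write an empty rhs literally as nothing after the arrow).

  | ccac
  | cbab => ab
  | cbcbca => cbca => ca
  | bbcab

abb->bb; ba->b; cb->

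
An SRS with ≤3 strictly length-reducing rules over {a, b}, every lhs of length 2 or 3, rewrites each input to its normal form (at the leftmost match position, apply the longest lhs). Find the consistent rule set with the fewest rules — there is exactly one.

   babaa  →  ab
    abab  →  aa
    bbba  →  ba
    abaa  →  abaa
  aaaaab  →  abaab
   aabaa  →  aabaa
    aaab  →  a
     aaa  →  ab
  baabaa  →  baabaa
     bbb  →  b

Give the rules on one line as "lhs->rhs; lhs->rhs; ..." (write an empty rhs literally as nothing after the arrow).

aaa->ab; bab->a; bb->

  | babaa => aaa => ab
  | abab => aa
  | bbba => ba
  | abaa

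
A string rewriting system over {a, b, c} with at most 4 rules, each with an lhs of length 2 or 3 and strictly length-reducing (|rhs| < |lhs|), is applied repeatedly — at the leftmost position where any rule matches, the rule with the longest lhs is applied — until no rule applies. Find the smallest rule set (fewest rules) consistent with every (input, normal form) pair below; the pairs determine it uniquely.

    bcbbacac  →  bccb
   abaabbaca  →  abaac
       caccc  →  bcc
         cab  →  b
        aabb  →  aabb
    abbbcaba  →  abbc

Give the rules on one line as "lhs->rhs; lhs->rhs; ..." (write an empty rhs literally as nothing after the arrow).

bba->c; ca->; cac->b

  | bcbbacac => bcccac => bccb
  | abaabbaca => abaacca => abaac
  | caccc => bcc
  | cab => b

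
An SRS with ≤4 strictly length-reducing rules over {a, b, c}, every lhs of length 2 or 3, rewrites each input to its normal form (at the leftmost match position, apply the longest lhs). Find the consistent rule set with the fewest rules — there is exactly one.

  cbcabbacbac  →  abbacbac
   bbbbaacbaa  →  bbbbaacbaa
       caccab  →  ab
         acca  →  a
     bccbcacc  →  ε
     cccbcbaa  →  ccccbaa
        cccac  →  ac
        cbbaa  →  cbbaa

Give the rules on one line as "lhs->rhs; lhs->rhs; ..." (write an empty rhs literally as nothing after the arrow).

acc->; bc->c; ca->a

  | cbcabbacbac => ccabbacbac => cabbacbac => abbacbac
  | bbbbaacbaa
  | caccab => accab => ab
  | acca => a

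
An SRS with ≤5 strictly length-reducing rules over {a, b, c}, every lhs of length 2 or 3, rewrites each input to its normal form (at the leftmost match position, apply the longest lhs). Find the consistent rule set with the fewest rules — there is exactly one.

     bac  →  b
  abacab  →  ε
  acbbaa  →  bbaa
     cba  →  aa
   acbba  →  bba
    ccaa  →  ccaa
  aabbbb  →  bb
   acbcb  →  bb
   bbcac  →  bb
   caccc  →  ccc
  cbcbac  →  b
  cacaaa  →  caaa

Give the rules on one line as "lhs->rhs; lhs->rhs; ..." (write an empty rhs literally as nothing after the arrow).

ab->; ac->; bc->b; cb->a

  | bac => b
  | abacab => acab => ab => ε
  | acbbaa => bbaa
  | cba => aa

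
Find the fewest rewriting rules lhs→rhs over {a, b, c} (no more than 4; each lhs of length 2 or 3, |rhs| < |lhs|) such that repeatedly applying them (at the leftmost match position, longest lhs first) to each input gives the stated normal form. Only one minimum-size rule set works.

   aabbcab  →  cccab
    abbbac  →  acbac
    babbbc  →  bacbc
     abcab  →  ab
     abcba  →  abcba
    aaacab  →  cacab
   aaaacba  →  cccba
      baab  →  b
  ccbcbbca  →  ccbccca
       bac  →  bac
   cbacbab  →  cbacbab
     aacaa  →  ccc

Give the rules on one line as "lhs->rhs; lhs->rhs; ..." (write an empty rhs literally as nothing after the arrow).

  | aabbcab => cbbcab => cccab
  | abbbac => acbac
  | babbbc => bacbc
  | abcab => ab

aa->c; baa->; bb->c; bca->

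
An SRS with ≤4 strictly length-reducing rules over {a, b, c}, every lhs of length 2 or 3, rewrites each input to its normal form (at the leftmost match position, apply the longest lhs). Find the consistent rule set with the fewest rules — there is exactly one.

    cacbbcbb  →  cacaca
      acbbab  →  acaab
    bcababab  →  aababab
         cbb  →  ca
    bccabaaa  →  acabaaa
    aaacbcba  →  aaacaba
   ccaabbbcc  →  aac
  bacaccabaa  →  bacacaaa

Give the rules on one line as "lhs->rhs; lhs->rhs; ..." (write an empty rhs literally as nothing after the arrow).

bb->a; bc->a; cba->; cca->cb

  | cacbbcbb => cacacbb => cacaca
  | acbbab => acaab
  | bcababab => aababab
  | cbb => ca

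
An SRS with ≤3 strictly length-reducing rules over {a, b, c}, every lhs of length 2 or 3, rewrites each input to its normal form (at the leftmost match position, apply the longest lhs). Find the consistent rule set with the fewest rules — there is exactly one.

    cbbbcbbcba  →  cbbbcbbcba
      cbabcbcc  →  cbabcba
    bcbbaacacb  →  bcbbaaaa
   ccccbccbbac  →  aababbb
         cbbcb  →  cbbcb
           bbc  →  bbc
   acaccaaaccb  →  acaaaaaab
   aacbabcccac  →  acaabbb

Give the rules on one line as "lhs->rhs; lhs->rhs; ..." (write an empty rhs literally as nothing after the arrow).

acb->ca; bac->bb; cc->a

  | cbbbcbbcba
  | cbabcbcc => cbabcba
  | bcbbaacacb => bcbbaacca => bcbbaaaa
  | ccccbccbbac => accbccbbac => aabccbbac => aababbac => aababbb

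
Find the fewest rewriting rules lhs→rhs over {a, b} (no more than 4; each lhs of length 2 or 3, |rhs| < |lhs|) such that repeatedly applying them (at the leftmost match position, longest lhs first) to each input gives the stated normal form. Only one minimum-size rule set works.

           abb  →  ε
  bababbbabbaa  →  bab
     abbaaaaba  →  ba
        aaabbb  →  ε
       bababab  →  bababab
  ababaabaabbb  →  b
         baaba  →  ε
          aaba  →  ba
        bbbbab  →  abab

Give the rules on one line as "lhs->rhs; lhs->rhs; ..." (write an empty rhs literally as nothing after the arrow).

aa->; bb->a; bbb->a

  | abb => aa => ε
  | bababbbabbaa => babaaabbaa => bababbaa => babaaaa => babaa => bab
  | abbaaaaba => aaaaaaba => aaaaba => aaba => ba
  | aaabbb => abbb => aa => ε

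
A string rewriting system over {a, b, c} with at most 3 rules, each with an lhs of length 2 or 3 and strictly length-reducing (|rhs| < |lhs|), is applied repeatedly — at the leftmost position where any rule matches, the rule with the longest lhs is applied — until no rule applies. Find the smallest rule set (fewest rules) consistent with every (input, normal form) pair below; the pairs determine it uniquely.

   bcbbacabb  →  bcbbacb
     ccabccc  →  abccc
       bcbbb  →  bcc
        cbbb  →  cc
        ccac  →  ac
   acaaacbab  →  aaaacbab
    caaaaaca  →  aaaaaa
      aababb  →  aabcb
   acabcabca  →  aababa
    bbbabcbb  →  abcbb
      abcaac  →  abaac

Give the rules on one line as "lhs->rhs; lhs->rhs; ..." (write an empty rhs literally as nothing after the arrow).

abb->cb; bbb->c; ca->a

  | bcbbacabb => bcbbaabb => bcbbacb
  | ccabccc => cabccc => abccc
  | bcbbb => bcc
  | cbbb => cc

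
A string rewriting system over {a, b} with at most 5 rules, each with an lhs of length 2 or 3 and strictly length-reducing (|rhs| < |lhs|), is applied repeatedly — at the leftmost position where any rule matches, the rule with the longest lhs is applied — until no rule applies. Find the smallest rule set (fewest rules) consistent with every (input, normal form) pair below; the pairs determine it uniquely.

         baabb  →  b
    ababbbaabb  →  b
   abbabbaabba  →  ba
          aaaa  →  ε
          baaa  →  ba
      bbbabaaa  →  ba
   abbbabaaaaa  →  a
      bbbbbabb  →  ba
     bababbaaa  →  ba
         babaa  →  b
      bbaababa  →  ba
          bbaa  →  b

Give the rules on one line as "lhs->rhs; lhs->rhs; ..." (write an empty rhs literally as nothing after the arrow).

aa->; ab->a; aba->a; bb->b

  | baabb => bbb => bb => b
  | ababbbaabb => abbbaabb => abbaabb => abaabb => aabb => bb => b
  | abbabbaabba => ababbaabba => abbaabba => abaabba => aabba => bba => ba
  | aaaa => aa => ε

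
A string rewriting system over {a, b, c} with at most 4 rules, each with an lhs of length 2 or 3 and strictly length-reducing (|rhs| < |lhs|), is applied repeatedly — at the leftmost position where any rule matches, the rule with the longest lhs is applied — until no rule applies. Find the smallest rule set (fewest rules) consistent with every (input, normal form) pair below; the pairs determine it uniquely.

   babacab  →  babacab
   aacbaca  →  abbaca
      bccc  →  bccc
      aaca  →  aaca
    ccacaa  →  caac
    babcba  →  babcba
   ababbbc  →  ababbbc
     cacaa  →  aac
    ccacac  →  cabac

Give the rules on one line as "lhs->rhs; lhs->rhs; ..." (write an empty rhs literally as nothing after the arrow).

  | babacab
  | aacbaca => abbaca
  | bccc
  | aaca

acb->bb; baa->ac; cac->ab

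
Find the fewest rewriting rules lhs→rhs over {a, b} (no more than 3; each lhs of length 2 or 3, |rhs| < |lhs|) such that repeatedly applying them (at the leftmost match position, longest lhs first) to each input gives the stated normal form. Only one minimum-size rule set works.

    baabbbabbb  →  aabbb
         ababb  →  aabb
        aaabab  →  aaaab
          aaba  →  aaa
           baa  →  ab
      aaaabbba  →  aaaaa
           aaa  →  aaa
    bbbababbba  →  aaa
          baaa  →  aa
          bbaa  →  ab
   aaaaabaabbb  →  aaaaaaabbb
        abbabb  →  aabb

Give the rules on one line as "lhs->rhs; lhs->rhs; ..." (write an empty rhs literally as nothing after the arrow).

  | baabbbabbb => abbbbabbb => abbbabbb => abbabbb => ababbb => aabbb
  | ababb => aabb
  | aaabab => aaaab
  | aaba => aaa

aba->aa; ba->a; baa->ab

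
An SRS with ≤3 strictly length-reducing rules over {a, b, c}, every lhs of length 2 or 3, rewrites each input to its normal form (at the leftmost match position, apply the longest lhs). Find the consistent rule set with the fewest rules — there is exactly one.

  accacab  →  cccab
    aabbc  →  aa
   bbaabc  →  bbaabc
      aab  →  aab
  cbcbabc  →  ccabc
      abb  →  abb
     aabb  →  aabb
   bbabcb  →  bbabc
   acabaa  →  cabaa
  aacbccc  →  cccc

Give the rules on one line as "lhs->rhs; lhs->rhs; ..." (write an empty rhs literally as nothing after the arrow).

  | accacab => ccacab => cccab
  | aabbc => aa
  | bbaabc
  | aab

ac->c; bbc->; cb->c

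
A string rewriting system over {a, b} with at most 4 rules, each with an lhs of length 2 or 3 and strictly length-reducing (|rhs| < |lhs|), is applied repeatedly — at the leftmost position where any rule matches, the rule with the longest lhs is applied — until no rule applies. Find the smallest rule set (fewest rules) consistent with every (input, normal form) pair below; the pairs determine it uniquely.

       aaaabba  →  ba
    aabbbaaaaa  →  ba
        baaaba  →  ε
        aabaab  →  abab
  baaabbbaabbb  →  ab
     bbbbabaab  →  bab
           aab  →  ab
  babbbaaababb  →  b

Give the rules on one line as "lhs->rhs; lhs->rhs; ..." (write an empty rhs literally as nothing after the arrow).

  | aaaabba => babba => ba
  | aabbbaaaaa => abbbaaaaa => abbaaaaa => aaaaa => baa => ba
  | baaaba => bbba => bba => ε
  | aabaab => abaab => abab

aa->a; aaa->b; bb->b; bba->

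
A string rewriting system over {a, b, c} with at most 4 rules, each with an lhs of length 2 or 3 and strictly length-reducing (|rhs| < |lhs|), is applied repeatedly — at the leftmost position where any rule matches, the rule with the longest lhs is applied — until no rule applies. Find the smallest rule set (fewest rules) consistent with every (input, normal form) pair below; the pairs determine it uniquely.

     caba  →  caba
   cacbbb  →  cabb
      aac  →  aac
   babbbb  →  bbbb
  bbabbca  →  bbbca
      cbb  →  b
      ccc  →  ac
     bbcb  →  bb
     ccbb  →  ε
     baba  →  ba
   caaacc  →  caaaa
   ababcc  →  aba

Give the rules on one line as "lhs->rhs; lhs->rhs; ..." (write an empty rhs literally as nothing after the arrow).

bab->b; cb->; cc->a; ccb->c

  | caba
  | cacbbb => cabb
  | aac
  | babbbb => bbbb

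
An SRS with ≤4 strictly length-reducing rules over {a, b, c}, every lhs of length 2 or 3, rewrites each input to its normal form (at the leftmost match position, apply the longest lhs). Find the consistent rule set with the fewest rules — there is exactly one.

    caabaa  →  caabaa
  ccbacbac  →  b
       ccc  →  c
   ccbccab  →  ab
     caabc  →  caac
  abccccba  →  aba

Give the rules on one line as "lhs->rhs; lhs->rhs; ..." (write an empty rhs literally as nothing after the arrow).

  | caabaa
  | ccbacbac => bacbac => cbbac => cbcb => ccb => b
  | ccc => c
  | ccbccab => bccab => ccab => ab

bac->cb; bc->c; cc->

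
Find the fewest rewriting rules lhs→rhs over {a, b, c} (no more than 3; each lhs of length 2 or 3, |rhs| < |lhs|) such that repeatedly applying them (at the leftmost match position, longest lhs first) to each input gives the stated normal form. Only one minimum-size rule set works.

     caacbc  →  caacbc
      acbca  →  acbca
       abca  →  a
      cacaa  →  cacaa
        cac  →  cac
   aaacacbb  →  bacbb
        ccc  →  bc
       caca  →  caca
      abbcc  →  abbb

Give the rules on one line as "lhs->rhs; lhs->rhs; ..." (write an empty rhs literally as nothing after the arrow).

  | caacbc
  | acbca
  | abca => a
  | cacaa

aaa->c; abc->; cc->b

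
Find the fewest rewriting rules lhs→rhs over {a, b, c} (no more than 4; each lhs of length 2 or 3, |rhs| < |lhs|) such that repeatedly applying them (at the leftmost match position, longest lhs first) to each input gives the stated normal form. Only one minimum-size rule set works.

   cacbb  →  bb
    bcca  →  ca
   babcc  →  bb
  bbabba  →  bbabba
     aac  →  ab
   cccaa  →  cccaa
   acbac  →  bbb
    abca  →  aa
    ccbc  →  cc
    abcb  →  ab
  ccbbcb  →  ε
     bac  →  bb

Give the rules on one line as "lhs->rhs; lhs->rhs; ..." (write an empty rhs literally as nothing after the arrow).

ac->b; bc->; cb->

  | cacbb => cbbb => bb
  | bcca => ca
  | babcc => bac => bb
  | bbabba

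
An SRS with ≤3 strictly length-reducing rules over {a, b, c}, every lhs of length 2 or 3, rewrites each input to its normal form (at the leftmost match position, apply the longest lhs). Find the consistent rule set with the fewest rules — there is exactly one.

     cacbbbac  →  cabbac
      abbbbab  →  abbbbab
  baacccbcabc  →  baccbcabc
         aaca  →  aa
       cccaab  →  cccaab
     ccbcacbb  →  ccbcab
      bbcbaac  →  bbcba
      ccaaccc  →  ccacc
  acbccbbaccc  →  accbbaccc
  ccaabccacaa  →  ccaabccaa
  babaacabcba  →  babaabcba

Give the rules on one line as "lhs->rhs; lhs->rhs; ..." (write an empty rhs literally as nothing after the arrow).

aac->a; aca->a; acb->a

  | cacbbbac => cabbac
  | abbbbab
  | baacccbcabc => baccbcabc
  | aaca => aa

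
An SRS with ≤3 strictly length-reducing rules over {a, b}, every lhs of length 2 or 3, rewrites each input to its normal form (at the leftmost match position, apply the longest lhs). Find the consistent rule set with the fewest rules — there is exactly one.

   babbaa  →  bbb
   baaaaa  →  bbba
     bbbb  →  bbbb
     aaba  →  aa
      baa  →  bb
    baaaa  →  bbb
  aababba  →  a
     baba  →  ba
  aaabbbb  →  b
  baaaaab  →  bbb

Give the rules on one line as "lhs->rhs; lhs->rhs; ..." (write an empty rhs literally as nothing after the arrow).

  | babbaa => bbaa => bbb
  | baaaaa => bbaaa => bbba
  | bbbb
  | aaba => aa

ab->; baa->bb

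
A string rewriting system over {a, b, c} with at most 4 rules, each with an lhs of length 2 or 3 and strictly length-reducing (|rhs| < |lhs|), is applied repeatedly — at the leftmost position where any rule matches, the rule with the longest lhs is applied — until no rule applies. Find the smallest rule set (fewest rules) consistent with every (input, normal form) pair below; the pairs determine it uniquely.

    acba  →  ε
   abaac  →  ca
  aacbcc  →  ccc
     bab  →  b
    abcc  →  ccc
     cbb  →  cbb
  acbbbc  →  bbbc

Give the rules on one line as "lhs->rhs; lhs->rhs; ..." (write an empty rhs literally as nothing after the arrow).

  | acba => ba => ε
  | abaac => caac => ca
  | aacbcc => abcc => ccc
  | bab => b

ab->c; ac->; ba->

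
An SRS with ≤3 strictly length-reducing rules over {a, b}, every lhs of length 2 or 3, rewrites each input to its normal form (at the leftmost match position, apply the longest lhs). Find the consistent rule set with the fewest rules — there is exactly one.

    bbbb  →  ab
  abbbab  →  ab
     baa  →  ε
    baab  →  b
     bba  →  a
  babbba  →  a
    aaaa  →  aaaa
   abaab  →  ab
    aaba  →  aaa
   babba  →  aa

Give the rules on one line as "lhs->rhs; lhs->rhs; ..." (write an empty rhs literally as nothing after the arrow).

  | bbbb => bab => ab
  | abbbab => abaab => ab
  | baa => ε
  | baab => b

ba->a; baa->; bbb->ba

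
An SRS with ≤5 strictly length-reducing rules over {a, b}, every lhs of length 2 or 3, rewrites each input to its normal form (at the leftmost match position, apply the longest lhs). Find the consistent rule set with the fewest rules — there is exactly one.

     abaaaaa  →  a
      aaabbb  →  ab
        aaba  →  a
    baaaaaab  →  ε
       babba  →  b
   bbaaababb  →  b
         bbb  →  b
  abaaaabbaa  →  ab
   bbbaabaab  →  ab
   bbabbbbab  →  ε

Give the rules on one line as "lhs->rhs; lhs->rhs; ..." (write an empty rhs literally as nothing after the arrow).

aa->b; ba->a; baa->ab; bb->

  | abaaaaa => aabaaa => bbaaa => aaa => ba => a
  | aaabbb => babbb => abbb => ab
  | aaba => bba => a
  | baaaaaab => abaaaab => aabaab => bbaab => aab => bb => ε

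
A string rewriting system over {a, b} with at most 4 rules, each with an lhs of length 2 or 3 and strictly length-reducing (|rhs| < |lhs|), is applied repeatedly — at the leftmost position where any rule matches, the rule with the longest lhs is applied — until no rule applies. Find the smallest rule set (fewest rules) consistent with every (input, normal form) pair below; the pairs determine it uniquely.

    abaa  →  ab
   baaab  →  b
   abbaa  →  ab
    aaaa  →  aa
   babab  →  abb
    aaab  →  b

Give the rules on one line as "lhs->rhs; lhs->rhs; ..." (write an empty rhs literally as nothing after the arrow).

aaa->aa; aab->b; aba->ab; ba->a

  | abaa => aba => ab
  | baaab => aaab => aab => b
  | abbaa => abaa => aba => ab
  | aaaa => aaa => aa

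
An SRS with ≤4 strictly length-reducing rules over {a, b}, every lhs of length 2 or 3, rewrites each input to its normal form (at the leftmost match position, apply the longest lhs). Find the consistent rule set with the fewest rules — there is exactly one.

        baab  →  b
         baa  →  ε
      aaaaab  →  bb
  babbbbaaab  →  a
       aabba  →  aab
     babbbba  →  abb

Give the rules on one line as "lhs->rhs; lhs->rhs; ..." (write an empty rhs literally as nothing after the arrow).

  | baab => b
  | baa => ε
  | aaaaab => bbaab => bb
  | babbbbaaab => abbbaaab => abbab => aba => a

aaa->bb; ba->; baa->; bab->a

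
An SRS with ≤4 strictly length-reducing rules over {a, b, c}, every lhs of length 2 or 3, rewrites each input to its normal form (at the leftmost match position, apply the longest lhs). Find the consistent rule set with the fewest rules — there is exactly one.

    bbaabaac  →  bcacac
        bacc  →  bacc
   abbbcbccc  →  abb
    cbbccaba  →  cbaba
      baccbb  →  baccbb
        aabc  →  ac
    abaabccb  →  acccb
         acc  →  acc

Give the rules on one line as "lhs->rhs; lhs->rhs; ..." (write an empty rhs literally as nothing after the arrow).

  | bbaabaac => bcabaac => bcacac
  | bacc
  | abbbcbccc => abbbcc => abb
  | cbbccaba => cbaba

abc->c; baa->ca; bcc->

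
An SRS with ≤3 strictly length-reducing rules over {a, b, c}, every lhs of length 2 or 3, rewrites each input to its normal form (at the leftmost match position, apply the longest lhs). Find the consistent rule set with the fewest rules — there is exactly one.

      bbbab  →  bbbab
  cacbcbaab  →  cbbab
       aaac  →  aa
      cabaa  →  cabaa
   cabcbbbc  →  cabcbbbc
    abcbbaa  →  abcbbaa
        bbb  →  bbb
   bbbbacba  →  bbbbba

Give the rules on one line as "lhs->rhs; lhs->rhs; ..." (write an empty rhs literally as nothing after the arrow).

ac->; cba->b

  | bbbab
  | cacbcbaab => cbcbaab => cbbab
  | aaac => aa
  | cabaa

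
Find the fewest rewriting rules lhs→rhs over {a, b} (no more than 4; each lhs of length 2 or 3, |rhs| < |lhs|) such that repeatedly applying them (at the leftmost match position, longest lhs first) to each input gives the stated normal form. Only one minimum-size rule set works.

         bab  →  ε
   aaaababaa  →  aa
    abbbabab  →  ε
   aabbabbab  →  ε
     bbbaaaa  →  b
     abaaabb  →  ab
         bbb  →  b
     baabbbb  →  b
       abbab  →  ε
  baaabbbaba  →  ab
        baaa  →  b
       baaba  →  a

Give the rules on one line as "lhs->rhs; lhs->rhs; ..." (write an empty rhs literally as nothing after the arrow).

  | bab => bb => ε
  | aaaababaa => aabbabaa => bbbabaa => babaa => bbaa => aa
  | abbbabab => ababab => abbab => aab => bb => ε
  | aabbabbab => bbbabbab => babbab => bbbab => bab => bb => ε

aab->bb; ba->b; bb->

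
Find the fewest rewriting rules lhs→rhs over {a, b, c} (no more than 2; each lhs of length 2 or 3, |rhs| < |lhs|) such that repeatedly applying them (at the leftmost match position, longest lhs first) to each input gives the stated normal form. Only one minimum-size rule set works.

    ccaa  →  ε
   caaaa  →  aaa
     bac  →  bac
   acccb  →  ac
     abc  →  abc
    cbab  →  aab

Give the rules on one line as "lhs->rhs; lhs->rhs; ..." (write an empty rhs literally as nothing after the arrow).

  | ccaa => ca => ε
  | caaaa => aaa
  | bac
  | acccb => acca => ac

ca->; cb->a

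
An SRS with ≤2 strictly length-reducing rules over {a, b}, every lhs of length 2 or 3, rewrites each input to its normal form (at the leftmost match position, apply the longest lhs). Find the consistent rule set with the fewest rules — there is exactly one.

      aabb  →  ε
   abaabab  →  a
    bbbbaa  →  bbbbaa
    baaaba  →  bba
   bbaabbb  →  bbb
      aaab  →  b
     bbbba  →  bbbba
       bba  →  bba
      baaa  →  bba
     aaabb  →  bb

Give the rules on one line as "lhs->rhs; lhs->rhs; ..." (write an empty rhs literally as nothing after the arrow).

  | aabb => ab => ε
  | abaabab => aabab => aab => a
  | bbbbaa
  | baaaba => bbaba => bba

aaa->ba; ab->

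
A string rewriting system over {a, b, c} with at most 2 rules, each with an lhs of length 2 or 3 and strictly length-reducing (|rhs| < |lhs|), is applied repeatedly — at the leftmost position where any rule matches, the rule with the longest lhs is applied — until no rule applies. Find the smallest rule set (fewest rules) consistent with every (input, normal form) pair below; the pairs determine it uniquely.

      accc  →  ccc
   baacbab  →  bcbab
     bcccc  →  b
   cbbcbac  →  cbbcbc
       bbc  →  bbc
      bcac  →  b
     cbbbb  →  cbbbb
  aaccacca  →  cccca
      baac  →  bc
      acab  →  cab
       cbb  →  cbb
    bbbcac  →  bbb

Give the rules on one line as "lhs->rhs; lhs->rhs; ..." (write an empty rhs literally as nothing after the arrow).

  | accc => ccc
  | baacbab => bacbab => bcbab
  | bcccc => bcc => b
  | cbbcbac => cbbcbc

ac->c; bcc->b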